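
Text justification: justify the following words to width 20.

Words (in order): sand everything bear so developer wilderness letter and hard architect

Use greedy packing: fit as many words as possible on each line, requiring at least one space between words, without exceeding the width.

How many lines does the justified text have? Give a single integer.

Line 1: ['sand', 'everything', 'bear'] (min_width=20, slack=0)
Line 2: ['so', 'developer'] (min_width=12, slack=8)
Line 3: ['wilderness', 'letter'] (min_width=17, slack=3)
Line 4: ['and', 'hard', 'architect'] (min_width=18, slack=2)
Total lines: 4

Answer: 4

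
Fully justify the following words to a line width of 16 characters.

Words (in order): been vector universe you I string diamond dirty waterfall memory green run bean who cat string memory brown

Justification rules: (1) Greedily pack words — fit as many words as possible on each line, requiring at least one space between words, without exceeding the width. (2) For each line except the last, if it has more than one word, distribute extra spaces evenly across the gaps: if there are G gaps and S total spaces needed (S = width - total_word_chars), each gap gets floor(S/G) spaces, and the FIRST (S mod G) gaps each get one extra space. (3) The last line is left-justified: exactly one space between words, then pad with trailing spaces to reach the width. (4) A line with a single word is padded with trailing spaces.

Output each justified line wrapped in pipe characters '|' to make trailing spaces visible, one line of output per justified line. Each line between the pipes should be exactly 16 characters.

Line 1: ['been', 'vector'] (min_width=11, slack=5)
Line 2: ['universe', 'you', 'I'] (min_width=14, slack=2)
Line 3: ['string', 'diamond'] (min_width=14, slack=2)
Line 4: ['dirty', 'waterfall'] (min_width=15, slack=1)
Line 5: ['memory', 'green', 'run'] (min_width=16, slack=0)
Line 6: ['bean', 'who', 'cat'] (min_width=12, slack=4)
Line 7: ['string', 'memory'] (min_width=13, slack=3)
Line 8: ['brown'] (min_width=5, slack=11)

Answer: |been      vector|
|universe  you  I|
|string   diamond|
|dirty  waterfall|
|memory green run|
|bean   who   cat|
|string    memory|
|brown           |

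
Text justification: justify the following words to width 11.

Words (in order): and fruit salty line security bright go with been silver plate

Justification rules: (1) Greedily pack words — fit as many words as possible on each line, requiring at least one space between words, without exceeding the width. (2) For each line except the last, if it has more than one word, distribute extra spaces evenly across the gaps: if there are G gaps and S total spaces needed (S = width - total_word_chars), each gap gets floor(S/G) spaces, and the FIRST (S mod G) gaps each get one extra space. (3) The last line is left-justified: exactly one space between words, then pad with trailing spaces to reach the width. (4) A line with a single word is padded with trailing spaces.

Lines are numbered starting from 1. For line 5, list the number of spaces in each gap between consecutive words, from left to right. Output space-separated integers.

Answer: 3

Derivation:
Line 1: ['and', 'fruit'] (min_width=9, slack=2)
Line 2: ['salty', 'line'] (min_width=10, slack=1)
Line 3: ['security'] (min_width=8, slack=3)
Line 4: ['bright', 'go'] (min_width=9, slack=2)
Line 5: ['with', 'been'] (min_width=9, slack=2)
Line 6: ['silver'] (min_width=6, slack=5)
Line 7: ['plate'] (min_width=5, slack=6)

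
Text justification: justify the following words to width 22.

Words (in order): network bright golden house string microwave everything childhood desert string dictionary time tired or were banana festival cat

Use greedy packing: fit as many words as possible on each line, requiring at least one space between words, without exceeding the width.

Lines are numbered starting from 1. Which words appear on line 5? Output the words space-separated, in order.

Line 1: ['network', 'bright', 'golden'] (min_width=21, slack=1)
Line 2: ['house', 'string', 'microwave'] (min_width=22, slack=0)
Line 3: ['everything', 'childhood'] (min_width=20, slack=2)
Line 4: ['desert', 'string'] (min_width=13, slack=9)
Line 5: ['dictionary', 'time', 'tired'] (min_width=21, slack=1)
Line 6: ['or', 'were', 'banana'] (min_width=14, slack=8)
Line 7: ['festival', 'cat'] (min_width=12, slack=10)

Answer: dictionary time tired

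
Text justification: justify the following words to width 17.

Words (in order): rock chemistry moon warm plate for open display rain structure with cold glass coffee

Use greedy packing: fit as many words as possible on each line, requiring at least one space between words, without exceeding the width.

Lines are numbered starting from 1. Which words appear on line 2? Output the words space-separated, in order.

Answer: moon warm plate

Derivation:
Line 1: ['rock', 'chemistry'] (min_width=14, slack=3)
Line 2: ['moon', 'warm', 'plate'] (min_width=15, slack=2)
Line 3: ['for', 'open', 'display'] (min_width=16, slack=1)
Line 4: ['rain', 'structure'] (min_width=14, slack=3)
Line 5: ['with', 'cold', 'glass'] (min_width=15, slack=2)
Line 6: ['coffee'] (min_width=6, slack=11)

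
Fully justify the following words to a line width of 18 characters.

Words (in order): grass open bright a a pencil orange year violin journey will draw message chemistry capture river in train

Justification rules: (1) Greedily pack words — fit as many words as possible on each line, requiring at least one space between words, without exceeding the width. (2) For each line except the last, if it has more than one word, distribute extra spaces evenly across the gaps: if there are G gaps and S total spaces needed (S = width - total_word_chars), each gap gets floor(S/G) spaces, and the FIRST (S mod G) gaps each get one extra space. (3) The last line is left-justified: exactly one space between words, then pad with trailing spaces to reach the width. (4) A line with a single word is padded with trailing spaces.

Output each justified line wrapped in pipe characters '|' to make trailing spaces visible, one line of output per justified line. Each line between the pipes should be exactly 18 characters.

Answer: |grass  open bright|
|a  a pencil orange|
|year        violin|
|journey  will draw|
|message  chemistry|
|capture  river  in|
|train             |

Derivation:
Line 1: ['grass', 'open', 'bright'] (min_width=17, slack=1)
Line 2: ['a', 'a', 'pencil', 'orange'] (min_width=17, slack=1)
Line 3: ['year', 'violin'] (min_width=11, slack=7)
Line 4: ['journey', 'will', 'draw'] (min_width=17, slack=1)
Line 5: ['message', 'chemistry'] (min_width=17, slack=1)
Line 6: ['capture', 'river', 'in'] (min_width=16, slack=2)
Line 7: ['train'] (min_width=5, slack=13)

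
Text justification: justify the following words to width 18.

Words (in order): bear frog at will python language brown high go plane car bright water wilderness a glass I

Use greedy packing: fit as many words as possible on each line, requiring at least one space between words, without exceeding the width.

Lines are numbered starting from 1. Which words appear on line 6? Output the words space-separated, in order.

Answer: glass I

Derivation:
Line 1: ['bear', 'frog', 'at', 'will'] (min_width=17, slack=1)
Line 2: ['python', 'language'] (min_width=15, slack=3)
Line 3: ['brown', 'high', 'go'] (min_width=13, slack=5)
Line 4: ['plane', 'car', 'bright'] (min_width=16, slack=2)
Line 5: ['water', 'wilderness', 'a'] (min_width=18, slack=0)
Line 6: ['glass', 'I'] (min_width=7, slack=11)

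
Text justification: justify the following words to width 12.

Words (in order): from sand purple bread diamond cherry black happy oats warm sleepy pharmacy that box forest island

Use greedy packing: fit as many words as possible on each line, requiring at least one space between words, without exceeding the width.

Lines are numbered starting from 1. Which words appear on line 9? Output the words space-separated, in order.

Line 1: ['from', 'sand'] (min_width=9, slack=3)
Line 2: ['purple', 'bread'] (min_width=12, slack=0)
Line 3: ['diamond'] (min_width=7, slack=5)
Line 4: ['cherry', 'black'] (min_width=12, slack=0)
Line 5: ['happy', 'oats'] (min_width=10, slack=2)
Line 6: ['warm', 'sleepy'] (min_width=11, slack=1)
Line 7: ['pharmacy'] (min_width=8, slack=4)
Line 8: ['that', 'box'] (min_width=8, slack=4)
Line 9: ['forest'] (min_width=6, slack=6)
Line 10: ['island'] (min_width=6, slack=6)

Answer: forest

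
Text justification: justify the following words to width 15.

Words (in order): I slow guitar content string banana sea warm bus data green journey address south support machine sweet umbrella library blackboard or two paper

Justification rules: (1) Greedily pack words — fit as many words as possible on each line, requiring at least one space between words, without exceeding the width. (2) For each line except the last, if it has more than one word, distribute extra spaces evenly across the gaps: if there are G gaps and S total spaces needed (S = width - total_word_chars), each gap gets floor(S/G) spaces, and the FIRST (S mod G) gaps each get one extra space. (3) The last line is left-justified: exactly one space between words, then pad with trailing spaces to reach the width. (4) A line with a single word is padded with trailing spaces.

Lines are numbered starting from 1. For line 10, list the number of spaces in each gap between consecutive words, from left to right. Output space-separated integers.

Line 1: ['I', 'slow', 'guitar'] (min_width=13, slack=2)
Line 2: ['content', 'string'] (min_width=14, slack=1)
Line 3: ['banana', 'sea', 'warm'] (min_width=15, slack=0)
Line 4: ['bus', 'data', 'green'] (min_width=14, slack=1)
Line 5: ['journey', 'address'] (min_width=15, slack=0)
Line 6: ['south', 'support'] (min_width=13, slack=2)
Line 7: ['machine', 'sweet'] (min_width=13, slack=2)
Line 8: ['umbrella'] (min_width=8, slack=7)
Line 9: ['library'] (min_width=7, slack=8)
Line 10: ['blackboard', 'or'] (min_width=13, slack=2)
Line 11: ['two', 'paper'] (min_width=9, slack=6)

Answer: 3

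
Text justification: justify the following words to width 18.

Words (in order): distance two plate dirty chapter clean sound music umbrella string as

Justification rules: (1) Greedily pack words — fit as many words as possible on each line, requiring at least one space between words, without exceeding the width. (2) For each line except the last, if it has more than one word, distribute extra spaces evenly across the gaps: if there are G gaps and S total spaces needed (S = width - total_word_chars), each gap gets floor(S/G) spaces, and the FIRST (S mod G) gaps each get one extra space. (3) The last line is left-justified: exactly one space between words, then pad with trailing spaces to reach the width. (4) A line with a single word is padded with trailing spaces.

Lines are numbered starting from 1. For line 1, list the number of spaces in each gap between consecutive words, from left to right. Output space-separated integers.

Line 1: ['distance', 'two', 'plate'] (min_width=18, slack=0)
Line 2: ['dirty', 'chapter'] (min_width=13, slack=5)
Line 3: ['clean', 'sound', 'music'] (min_width=17, slack=1)
Line 4: ['umbrella', 'string', 'as'] (min_width=18, slack=0)

Answer: 1 1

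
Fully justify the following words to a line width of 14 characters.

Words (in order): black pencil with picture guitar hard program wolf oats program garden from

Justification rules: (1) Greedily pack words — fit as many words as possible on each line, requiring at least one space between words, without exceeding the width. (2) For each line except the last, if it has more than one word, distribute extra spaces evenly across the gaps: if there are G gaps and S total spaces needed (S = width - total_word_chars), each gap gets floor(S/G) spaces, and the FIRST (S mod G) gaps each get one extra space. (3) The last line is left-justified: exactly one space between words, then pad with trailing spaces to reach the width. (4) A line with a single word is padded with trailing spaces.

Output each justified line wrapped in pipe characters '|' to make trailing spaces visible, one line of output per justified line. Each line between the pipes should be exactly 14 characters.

Line 1: ['black', 'pencil'] (min_width=12, slack=2)
Line 2: ['with', 'picture'] (min_width=12, slack=2)
Line 3: ['guitar', 'hard'] (min_width=11, slack=3)
Line 4: ['program', 'wolf'] (min_width=12, slack=2)
Line 5: ['oats', 'program'] (min_width=12, slack=2)
Line 6: ['garden', 'from'] (min_width=11, slack=3)

Answer: |black   pencil|
|with   picture|
|guitar    hard|
|program   wolf|
|oats   program|
|garden from   |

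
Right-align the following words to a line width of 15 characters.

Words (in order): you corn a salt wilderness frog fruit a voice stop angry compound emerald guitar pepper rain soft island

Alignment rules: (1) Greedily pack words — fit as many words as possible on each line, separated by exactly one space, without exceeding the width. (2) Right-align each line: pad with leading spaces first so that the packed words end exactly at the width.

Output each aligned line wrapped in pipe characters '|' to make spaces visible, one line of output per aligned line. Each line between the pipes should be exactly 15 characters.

Answer: |you corn a salt|
|wilderness frog|
|  fruit a voice|
|     stop angry|
|       compound|
| emerald guitar|
|    pepper rain|
|    soft island|

Derivation:
Line 1: ['you', 'corn', 'a', 'salt'] (min_width=15, slack=0)
Line 2: ['wilderness', 'frog'] (min_width=15, slack=0)
Line 3: ['fruit', 'a', 'voice'] (min_width=13, slack=2)
Line 4: ['stop', 'angry'] (min_width=10, slack=5)
Line 5: ['compound'] (min_width=8, slack=7)
Line 6: ['emerald', 'guitar'] (min_width=14, slack=1)
Line 7: ['pepper', 'rain'] (min_width=11, slack=4)
Line 8: ['soft', 'island'] (min_width=11, slack=4)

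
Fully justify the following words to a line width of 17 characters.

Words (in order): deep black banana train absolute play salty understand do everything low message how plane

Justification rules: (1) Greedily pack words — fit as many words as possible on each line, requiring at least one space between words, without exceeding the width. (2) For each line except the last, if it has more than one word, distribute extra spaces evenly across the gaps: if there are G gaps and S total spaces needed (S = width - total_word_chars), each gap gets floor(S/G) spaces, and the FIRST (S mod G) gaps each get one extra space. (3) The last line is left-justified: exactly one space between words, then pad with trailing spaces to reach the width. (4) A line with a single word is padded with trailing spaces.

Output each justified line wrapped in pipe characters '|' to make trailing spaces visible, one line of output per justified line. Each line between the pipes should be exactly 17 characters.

Answer: |deep black banana|
|train    absolute|
|play        salty|
|understand     do|
|everything    low|
|message how plane|

Derivation:
Line 1: ['deep', 'black', 'banana'] (min_width=17, slack=0)
Line 2: ['train', 'absolute'] (min_width=14, slack=3)
Line 3: ['play', 'salty'] (min_width=10, slack=7)
Line 4: ['understand', 'do'] (min_width=13, slack=4)
Line 5: ['everything', 'low'] (min_width=14, slack=3)
Line 6: ['message', 'how', 'plane'] (min_width=17, slack=0)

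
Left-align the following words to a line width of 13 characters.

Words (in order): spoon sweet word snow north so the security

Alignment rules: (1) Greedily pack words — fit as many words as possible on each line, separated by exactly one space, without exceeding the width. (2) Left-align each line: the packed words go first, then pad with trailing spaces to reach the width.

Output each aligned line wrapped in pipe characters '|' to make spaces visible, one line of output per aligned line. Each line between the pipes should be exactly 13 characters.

Answer: |spoon sweet  |
|word snow    |
|north so the |
|security     |

Derivation:
Line 1: ['spoon', 'sweet'] (min_width=11, slack=2)
Line 2: ['word', 'snow'] (min_width=9, slack=4)
Line 3: ['north', 'so', 'the'] (min_width=12, slack=1)
Line 4: ['security'] (min_width=8, slack=5)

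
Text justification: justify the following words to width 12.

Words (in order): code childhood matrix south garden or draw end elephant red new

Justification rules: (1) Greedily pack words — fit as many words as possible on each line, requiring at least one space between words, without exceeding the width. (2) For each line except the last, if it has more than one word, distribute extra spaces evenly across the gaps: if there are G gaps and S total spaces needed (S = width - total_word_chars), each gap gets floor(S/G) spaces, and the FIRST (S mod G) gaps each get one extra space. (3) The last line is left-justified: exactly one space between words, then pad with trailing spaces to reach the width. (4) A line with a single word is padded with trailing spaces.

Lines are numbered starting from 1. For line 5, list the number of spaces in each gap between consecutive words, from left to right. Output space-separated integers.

Answer: 5

Derivation:
Line 1: ['code'] (min_width=4, slack=8)
Line 2: ['childhood'] (min_width=9, slack=3)
Line 3: ['matrix', 'south'] (min_width=12, slack=0)
Line 4: ['garden', 'or'] (min_width=9, slack=3)
Line 5: ['draw', 'end'] (min_width=8, slack=4)
Line 6: ['elephant', 'red'] (min_width=12, slack=0)
Line 7: ['new'] (min_width=3, slack=9)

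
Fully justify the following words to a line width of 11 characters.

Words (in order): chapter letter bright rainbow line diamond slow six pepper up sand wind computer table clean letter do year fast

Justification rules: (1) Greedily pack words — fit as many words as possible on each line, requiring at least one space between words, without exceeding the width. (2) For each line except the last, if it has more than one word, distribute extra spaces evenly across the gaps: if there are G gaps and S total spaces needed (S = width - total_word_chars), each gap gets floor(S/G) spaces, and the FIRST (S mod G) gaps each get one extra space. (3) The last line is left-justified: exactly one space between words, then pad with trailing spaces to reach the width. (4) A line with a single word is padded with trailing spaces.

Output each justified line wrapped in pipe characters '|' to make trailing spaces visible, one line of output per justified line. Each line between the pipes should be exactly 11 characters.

Answer: |chapter    |
|letter     |
|bright     |
|rainbow    |
|line       |
|diamond    |
|slow    six|
|pepper   up|
|sand   wind|
|computer   |
|table clean|
|letter   do|
|year fast  |

Derivation:
Line 1: ['chapter'] (min_width=7, slack=4)
Line 2: ['letter'] (min_width=6, slack=5)
Line 3: ['bright'] (min_width=6, slack=5)
Line 4: ['rainbow'] (min_width=7, slack=4)
Line 5: ['line'] (min_width=4, slack=7)
Line 6: ['diamond'] (min_width=7, slack=4)
Line 7: ['slow', 'six'] (min_width=8, slack=3)
Line 8: ['pepper', 'up'] (min_width=9, slack=2)
Line 9: ['sand', 'wind'] (min_width=9, slack=2)
Line 10: ['computer'] (min_width=8, slack=3)
Line 11: ['table', 'clean'] (min_width=11, slack=0)
Line 12: ['letter', 'do'] (min_width=9, slack=2)
Line 13: ['year', 'fast'] (min_width=9, slack=2)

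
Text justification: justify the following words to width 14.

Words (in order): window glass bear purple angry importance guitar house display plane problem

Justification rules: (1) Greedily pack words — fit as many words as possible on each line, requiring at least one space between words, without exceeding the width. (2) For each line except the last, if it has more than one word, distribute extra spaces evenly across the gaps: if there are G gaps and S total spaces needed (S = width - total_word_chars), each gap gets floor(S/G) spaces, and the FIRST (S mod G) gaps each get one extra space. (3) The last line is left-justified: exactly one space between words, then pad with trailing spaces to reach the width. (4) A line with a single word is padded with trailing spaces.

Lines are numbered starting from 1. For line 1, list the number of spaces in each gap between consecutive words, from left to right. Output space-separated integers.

Answer: 3

Derivation:
Line 1: ['window', 'glass'] (min_width=12, slack=2)
Line 2: ['bear', 'purple'] (min_width=11, slack=3)
Line 3: ['angry'] (min_width=5, slack=9)
Line 4: ['importance'] (min_width=10, slack=4)
Line 5: ['guitar', 'house'] (min_width=12, slack=2)
Line 6: ['display', 'plane'] (min_width=13, slack=1)
Line 7: ['problem'] (min_width=7, slack=7)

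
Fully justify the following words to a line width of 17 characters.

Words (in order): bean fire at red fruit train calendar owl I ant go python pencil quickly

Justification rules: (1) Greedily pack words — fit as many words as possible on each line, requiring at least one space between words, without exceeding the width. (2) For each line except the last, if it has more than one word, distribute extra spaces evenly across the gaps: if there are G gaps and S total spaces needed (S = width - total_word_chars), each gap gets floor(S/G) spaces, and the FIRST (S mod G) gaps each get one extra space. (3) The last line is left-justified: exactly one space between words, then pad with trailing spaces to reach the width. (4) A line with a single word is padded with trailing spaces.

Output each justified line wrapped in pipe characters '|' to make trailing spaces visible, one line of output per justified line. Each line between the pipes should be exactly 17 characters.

Answer: |bean  fire at red|
|fruit       train|
|calendar   owl  I|
|ant   go   python|
|pencil quickly   |

Derivation:
Line 1: ['bean', 'fire', 'at', 'red'] (min_width=16, slack=1)
Line 2: ['fruit', 'train'] (min_width=11, slack=6)
Line 3: ['calendar', 'owl', 'I'] (min_width=14, slack=3)
Line 4: ['ant', 'go', 'python'] (min_width=13, slack=4)
Line 5: ['pencil', 'quickly'] (min_width=14, slack=3)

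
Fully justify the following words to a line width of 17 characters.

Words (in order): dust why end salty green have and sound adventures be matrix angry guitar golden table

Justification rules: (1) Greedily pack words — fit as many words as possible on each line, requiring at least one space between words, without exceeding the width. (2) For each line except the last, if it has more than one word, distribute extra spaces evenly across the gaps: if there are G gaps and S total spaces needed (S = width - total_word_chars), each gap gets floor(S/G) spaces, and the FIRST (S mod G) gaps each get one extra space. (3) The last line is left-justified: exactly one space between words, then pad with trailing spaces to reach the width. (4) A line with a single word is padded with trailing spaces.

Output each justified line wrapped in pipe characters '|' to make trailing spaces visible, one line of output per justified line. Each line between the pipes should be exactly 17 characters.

Answer: |dust    why   end|
|salty  green have|
|and         sound|
|adventures     be|
|matrix      angry|
|guitar     golden|
|table            |

Derivation:
Line 1: ['dust', 'why', 'end'] (min_width=12, slack=5)
Line 2: ['salty', 'green', 'have'] (min_width=16, slack=1)
Line 3: ['and', 'sound'] (min_width=9, slack=8)
Line 4: ['adventures', 'be'] (min_width=13, slack=4)
Line 5: ['matrix', 'angry'] (min_width=12, slack=5)
Line 6: ['guitar', 'golden'] (min_width=13, slack=4)
Line 7: ['table'] (min_width=5, slack=12)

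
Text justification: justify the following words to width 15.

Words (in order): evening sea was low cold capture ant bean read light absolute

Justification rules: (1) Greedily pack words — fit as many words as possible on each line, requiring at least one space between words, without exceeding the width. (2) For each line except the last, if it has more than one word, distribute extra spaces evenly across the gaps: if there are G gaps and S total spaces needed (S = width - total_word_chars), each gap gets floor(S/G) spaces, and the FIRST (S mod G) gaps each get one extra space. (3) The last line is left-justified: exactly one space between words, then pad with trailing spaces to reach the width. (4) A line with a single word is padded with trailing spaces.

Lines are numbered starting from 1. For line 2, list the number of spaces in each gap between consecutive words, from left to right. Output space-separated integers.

Answer: 8

Derivation:
Line 1: ['evening', 'sea', 'was'] (min_width=15, slack=0)
Line 2: ['low', 'cold'] (min_width=8, slack=7)
Line 3: ['capture', 'ant'] (min_width=11, slack=4)
Line 4: ['bean', 'read', 'light'] (min_width=15, slack=0)
Line 5: ['absolute'] (min_width=8, slack=7)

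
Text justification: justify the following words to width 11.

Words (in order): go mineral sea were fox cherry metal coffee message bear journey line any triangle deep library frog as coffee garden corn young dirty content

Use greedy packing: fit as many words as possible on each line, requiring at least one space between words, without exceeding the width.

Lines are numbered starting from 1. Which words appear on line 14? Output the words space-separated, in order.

Answer: coffee

Derivation:
Line 1: ['go', 'mineral'] (min_width=10, slack=1)
Line 2: ['sea', 'were'] (min_width=8, slack=3)
Line 3: ['fox', 'cherry'] (min_width=10, slack=1)
Line 4: ['metal'] (min_width=5, slack=6)
Line 5: ['coffee'] (min_width=6, slack=5)
Line 6: ['message'] (min_width=7, slack=4)
Line 7: ['bear'] (min_width=4, slack=7)
Line 8: ['journey'] (min_width=7, slack=4)
Line 9: ['line', 'any'] (min_width=8, slack=3)
Line 10: ['triangle'] (min_width=8, slack=3)
Line 11: ['deep'] (min_width=4, slack=7)
Line 12: ['library'] (min_width=7, slack=4)
Line 13: ['frog', 'as'] (min_width=7, slack=4)
Line 14: ['coffee'] (min_width=6, slack=5)
Line 15: ['garden', 'corn'] (min_width=11, slack=0)
Line 16: ['young', 'dirty'] (min_width=11, slack=0)
Line 17: ['content'] (min_width=7, slack=4)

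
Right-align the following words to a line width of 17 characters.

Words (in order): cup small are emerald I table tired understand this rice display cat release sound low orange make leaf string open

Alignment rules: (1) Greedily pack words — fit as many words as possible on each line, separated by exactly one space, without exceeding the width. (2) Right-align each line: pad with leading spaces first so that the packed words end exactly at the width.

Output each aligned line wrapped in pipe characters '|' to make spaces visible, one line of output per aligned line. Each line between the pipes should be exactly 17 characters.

Line 1: ['cup', 'small', 'are'] (min_width=13, slack=4)
Line 2: ['emerald', 'I', 'table'] (min_width=15, slack=2)
Line 3: ['tired', 'understand'] (min_width=16, slack=1)
Line 4: ['this', 'rice', 'display'] (min_width=17, slack=0)
Line 5: ['cat', 'release', 'sound'] (min_width=17, slack=0)
Line 6: ['low', 'orange', 'make'] (min_width=15, slack=2)
Line 7: ['leaf', 'string', 'open'] (min_width=16, slack=1)

Answer: |    cup small are|
|  emerald I table|
| tired understand|
|this rice display|
|cat release sound|
|  low orange make|
| leaf string open|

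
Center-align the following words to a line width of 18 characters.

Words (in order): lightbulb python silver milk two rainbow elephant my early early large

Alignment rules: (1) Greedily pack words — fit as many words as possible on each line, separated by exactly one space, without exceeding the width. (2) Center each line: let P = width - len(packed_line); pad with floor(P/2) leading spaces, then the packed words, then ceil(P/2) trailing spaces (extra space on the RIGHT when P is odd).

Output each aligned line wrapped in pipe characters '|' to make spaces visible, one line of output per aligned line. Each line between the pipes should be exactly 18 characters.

Answer: | lightbulb python |
| silver milk two  |
| rainbow elephant |
|  my early early  |
|      large       |

Derivation:
Line 1: ['lightbulb', 'python'] (min_width=16, slack=2)
Line 2: ['silver', 'milk', 'two'] (min_width=15, slack=3)
Line 3: ['rainbow', 'elephant'] (min_width=16, slack=2)
Line 4: ['my', 'early', 'early'] (min_width=14, slack=4)
Line 5: ['large'] (min_width=5, slack=13)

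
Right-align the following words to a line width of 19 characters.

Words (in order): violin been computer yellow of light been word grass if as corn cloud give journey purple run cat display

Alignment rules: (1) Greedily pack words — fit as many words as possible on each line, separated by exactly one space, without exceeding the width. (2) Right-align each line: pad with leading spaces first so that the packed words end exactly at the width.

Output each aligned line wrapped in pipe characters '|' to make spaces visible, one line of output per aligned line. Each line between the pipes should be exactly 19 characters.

Line 1: ['violin', 'been'] (min_width=11, slack=8)
Line 2: ['computer', 'yellow', 'of'] (min_width=18, slack=1)
Line 3: ['light', 'been', 'word'] (min_width=15, slack=4)
Line 4: ['grass', 'if', 'as', 'corn'] (min_width=16, slack=3)
Line 5: ['cloud', 'give', 'journey'] (min_width=18, slack=1)
Line 6: ['purple', 'run', 'cat'] (min_width=14, slack=5)
Line 7: ['display'] (min_width=7, slack=12)

Answer: |        violin been|
| computer yellow of|
|    light been word|
|   grass if as corn|
| cloud give journey|
|     purple run cat|
|            display|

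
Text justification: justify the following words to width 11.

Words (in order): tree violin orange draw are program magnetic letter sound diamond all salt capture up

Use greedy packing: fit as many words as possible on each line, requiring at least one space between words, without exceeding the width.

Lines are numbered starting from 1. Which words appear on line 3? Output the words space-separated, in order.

Answer: are program

Derivation:
Line 1: ['tree', 'violin'] (min_width=11, slack=0)
Line 2: ['orange', 'draw'] (min_width=11, slack=0)
Line 3: ['are', 'program'] (min_width=11, slack=0)
Line 4: ['magnetic'] (min_width=8, slack=3)
Line 5: ['letter'] (min_width=6, slack=5)
Line 6: ['sound'] (min_width=5, slack=6)
Line 7: ['diamond', 'all'] (min_width=11, slack=0)
Line 8: ['salt'] (min_width=4, slack=7)
Line 9: ['capture', 'up'] (min_width=10, slack=1)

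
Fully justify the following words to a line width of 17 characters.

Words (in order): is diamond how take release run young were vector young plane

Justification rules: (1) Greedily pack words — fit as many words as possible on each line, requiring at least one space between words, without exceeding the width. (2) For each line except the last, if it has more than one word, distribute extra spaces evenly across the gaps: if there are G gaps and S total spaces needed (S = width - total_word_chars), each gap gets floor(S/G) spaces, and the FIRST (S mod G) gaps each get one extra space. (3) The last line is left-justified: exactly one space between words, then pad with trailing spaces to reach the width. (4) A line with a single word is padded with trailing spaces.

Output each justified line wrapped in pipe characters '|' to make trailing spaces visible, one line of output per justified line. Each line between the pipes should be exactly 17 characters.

Line 1: ['is', 'diamond', 'how'] (min_width=14, slack=3)
Line 2: ['take', 'release', 'run'] (min_width=16, slack=1)
Line 3: ['young', 'were', 'vector'] (min_width=17, slack=0)
Line 4: ['young', 'plane'] (min_width=11, slack=6)

Answer: |is   diamond  how|
|take  release run|
|young were vector|
|young plane      |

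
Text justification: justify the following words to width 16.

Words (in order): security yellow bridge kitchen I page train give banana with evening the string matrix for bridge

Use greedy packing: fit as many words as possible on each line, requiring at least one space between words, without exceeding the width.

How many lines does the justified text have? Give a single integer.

Answer: 7

Derivation:
Line 1: ['security', 'yellow'] (min_width=15, slack=1)
Line 2: ['bridge', 'kitchen', 'I'] (min_width=16, slack=0)
Line 3: ['page', 'train', 'give'] (min_width=15, slack=1)
Line 4: ['banana', 'with'] (min_width=11, slack=5)
Line 5: ['evening', 'the'] (min_width=11, slack=5)
Line 6: ['string', 'matrix'] (min_width=13, slack=3)
Line 7: ['for', 'bridge'] (min_width=10, slack=6)
Total lines: 7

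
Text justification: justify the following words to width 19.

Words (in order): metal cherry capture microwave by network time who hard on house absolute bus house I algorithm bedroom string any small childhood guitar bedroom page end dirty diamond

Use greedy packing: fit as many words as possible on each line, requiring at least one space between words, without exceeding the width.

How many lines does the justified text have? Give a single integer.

Line 1: ['metal', 'cherry'] (min_width=12, slack=7)
Line 2: ['capture', 'microwave'] (min_width=17, slack=2)
Line 3: ['by', 'network', 'time', 'who'] (min_width=19, slack=0)
Line 4: ['hard', 'on', 'house'] (min_width=13, slack=6)
Line 5: ['absolute', 'bus', 'house'] (min_width=18, slack=1)
Line 6: ['I', 'algorithm', 'bedroom'] (min_width=19, slack=0)
Line 7: ['string', 'any', 'small'] (min_width=16, slack=3)
Line 8: ['childhood', 'guitar'] (min_width=16, slack=3)
Line 9: ['bedroom', 'page', 'end'] (min_width=16, slack=3)
Line 10: ['dirty', 'diamond'] (min_width=13, slack=6)
Total lines: 10

Answer: 10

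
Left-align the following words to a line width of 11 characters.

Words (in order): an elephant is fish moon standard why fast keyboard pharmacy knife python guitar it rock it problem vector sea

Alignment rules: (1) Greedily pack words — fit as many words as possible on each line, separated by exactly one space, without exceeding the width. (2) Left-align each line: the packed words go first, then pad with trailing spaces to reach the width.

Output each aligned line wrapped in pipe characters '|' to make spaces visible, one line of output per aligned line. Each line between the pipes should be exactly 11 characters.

Line 1: ['an', 'elephant'] (min_width=11, slack=0)
Line 2: ['is', 'fish'] (min_width=7, slack=4)
Line 3: ['moon'] (min_width=4, slack=7)
Line 4: ['standard'] (min_width=8, slack=3)
Line 5: ['why', 'fast'] (min_width=8, slack=3)
Line 6: ['keyboard'] (min_width=8, slack=3)
Line 7: ['pharmacy'] (min_width=8, slack=3)
Line 8: ['knife'] (min_width=5, slack=6)
Line 9: ['python'] (min_width=6, slack=5)
Line 10: ['guitar', 'it'] (min_width=9, slack=2)
Line 11: ['rock', 'it'] (min_width=7, slack=4)
Line 12: ['problem'] (min_width=7, slack=4)
Line 13: ['vector', 'sea'] (min_width=10, slack=1)

Answer: |an elephant|
|is fish    |
|moon       |
|standard   |
|why fast   |
|keyboard   |
|pharmacy   |
|knife      |
|python     |
|guitar it  |
|rock it    |
|problem    |
|vector sea |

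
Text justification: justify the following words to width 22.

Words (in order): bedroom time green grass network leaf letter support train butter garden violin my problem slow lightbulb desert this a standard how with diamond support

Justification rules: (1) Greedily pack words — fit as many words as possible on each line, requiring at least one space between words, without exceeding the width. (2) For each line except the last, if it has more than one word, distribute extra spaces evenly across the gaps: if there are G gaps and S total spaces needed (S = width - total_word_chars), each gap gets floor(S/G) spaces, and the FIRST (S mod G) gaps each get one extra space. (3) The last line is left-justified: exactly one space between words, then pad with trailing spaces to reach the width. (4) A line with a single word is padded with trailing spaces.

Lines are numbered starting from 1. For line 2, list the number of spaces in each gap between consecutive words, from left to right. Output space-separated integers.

Line 1: ['bedroom', 'time', 'green'] (min_width=18, slack=4)
Line 2: ['grass', 'network', 'leaf'] (min_width=18, slack=4)
Line 3: ['letter', 'support', 'train'] (min_width=20, slack=2)
Line 4: ['butter', 'garden', 'violin'] (min_width=20, slack=2)
Line 5: ['my', 'problem', 'slow'] (min_width=15, slack=7)
Line 6: ['lightbulb', 'desert', 'this'] (min_width=21, slack=1)
Line 7: ['a', 'standard', 'how', 'with'] (min_width=19, slack=3)
Line 8: ['diamond', 'support'] (min_width=15, slack=7)

Answer: 3 3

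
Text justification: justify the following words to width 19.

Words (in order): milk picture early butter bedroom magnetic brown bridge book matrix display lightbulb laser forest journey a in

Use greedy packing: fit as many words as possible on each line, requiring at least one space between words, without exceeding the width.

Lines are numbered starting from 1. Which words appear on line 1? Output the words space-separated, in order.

Answer: milk picture early

Derivation:
Line 1: ['milk', 'picture', 'early'] (min_width=18, slack=1)
Line 2: ['butter', 'bedroom'] (min_width=14, slack=5)
Line 3: ['magnetic', 'brown'] (min_width=14, slack=5)
Line 4: ['bridge', 'book', 'matrix'] (min_width=18, slack=1)
Line 5: ['display', 'lightbulb'] (min_width=17, slack=2)
Line 6: ['laser', 'forest'] (min_width=12, slack=7)
Line 7: ['journey', 'a', 'in'] (min_width=12, slack=7)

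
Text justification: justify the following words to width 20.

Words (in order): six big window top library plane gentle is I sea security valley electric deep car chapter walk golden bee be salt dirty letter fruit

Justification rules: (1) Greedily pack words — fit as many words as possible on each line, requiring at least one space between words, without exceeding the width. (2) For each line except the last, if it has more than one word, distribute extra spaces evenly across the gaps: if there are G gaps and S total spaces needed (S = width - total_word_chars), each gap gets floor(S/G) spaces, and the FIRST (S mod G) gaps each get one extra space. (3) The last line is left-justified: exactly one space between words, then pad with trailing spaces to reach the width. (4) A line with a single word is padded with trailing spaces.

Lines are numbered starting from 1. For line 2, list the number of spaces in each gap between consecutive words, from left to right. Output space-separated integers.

Answer: 1 1

Derivation:
Line 1: ['six', 'big', 'window', 'top'] (min_width=18, slack=2)
Line 2: ['library', 'plane', 'gentle'] (min_width=20, slack=0)
Line 3: ['is', 'I', 'sea', 'security'] (min_width=17, slack=3)
Line 4: ['valley', 'electric', 'deep'] (min_width=20, slack=0)
Line 5: ['car', 'chapter', 'walk'] (min_width=16, slack=4)
Line 6: ['golden', 'bee', 'be', 'salt'] (min_width=18, slack=2)
Line 7: ['dirty', 'letter', 'fruit'] (min_width=18, slack=2)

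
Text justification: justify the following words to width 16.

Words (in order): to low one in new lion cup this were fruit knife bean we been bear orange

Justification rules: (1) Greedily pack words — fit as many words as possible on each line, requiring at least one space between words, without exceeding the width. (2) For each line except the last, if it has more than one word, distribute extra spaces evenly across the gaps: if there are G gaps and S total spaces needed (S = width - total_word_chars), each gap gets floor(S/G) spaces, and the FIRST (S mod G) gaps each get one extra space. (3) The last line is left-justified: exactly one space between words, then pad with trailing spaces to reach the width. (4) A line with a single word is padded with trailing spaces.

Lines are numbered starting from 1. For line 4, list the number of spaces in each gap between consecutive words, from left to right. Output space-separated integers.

Line 1: ['to', 'low', 'one', 'in'] (min_width=13, slack=3)
Line 2: ['new', 'lion', 'cup'] (min_width=12, slack=4)
Line 3: ['this', 'were', 'fruit'] (min_width=15, slack=1)
Line 4: ['knife', 'bean', 'we'] (min_width=13, slack=3)
Line 5: ['been', 'bear', 'orange'] (min_width=16, slack=0)

Answer: 3 2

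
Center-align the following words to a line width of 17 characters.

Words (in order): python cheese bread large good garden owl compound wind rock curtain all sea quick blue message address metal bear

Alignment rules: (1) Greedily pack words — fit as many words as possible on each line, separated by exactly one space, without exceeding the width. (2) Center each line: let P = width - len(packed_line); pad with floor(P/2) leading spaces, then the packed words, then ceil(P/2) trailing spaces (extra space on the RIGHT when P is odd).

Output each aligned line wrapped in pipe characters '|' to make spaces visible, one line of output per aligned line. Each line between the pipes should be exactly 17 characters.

Line 1: ['python', 'cheese'] (min_width=13, slack=4)
Line 2: ['bread', 'large', 'good'] (min_width=16, slack=1)
Line 3: ['garden', 'owl'] (min_width=10, slack=7)
Line 4: ['compound', 'wind'] (min_width=13, slack=4)
Line 5: ['rock', 'curtain', 'all'] (min_width=16, slack=1)
Line 6: ['sea', 'quick', 'blue'] (min_width=14, slack=3)
Line 7: ['message', 'address'] (min_width=15, slack=2)
Line 8: ['metal', 'bear'] (min_width=10, slack=7)

Answer: |  python cheese  |
|bread large good |
|   garden owl    |
|  compound wind  |
|rock curtain all |
| sea quick blue  |
| message address |
|   metal bear    |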